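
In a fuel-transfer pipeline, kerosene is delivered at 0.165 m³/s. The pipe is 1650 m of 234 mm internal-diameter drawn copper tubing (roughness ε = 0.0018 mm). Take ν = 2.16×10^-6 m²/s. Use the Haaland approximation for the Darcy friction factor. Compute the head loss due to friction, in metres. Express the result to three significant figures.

V = 4Q/(πD²) = 4·0.165/(π·0.234²) = 3.837 m/s
Re = VD/ν = 3.837·0.234/2.16×10^-6 = 4.16×10^5 → turbulent
ε/D = 0.0018/234 = 7.69×10^-6
Haaland: f = 0.01358
h_f = f(L/D)V²/(2g) = 0.01358·(1650/0.234)·3.837²/(2·9.81) = 71.85 m

h_f ≈ 71.9 m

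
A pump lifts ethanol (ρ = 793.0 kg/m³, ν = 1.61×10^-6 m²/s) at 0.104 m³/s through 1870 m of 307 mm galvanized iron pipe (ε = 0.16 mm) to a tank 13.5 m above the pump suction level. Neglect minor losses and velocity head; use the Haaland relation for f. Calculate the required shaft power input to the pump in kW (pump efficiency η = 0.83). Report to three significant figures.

P_shaft ≈ 24.1 kW

V = 4Q/(πD²) = 1.405 m/s; Re = 2.68×10^5; ε/D = 5.21×10^-4; f = 0.01833
h_f = f(L/D)V²/2g = 11.23 m
Total head H = z + h_f = 13.5 + 11.23 = 24.73 m
P_hyd = ρgQH = 793.0·9.81·0.104·24.73 = 20.01 kW
P_shaft = P_hyd/η = 20.01/0.83 = 24.11 kW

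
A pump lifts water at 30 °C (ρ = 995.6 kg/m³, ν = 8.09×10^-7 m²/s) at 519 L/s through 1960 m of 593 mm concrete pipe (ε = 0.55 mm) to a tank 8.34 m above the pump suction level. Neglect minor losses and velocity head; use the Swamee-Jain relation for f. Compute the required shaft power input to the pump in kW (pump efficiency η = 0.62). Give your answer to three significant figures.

V = 4Q/(πD²) = 1.879 m/s; Re = 1.38×10^6; ε/D = 9.27×10^-4; f = 0.01959
h_f = f(L/D)V²/2g = 11.65 m
Total head H = z + h_f = 8.34 + 11.65 = 19.99 m
P_hyd = ρgQH = 995.6·9.81·0.519·19.99 = 101.4 kW
P_shaft = P_hyd/η = 101.4/0.62 = 163.5 kW

P_shaft ≈ 163 kW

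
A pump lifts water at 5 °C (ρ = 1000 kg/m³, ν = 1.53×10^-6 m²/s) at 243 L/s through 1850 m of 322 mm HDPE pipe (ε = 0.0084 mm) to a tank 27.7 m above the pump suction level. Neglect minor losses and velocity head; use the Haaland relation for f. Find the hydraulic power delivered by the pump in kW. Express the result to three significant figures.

P_hyd ≈ 146 kW

V = 4Q/(πD²) = 2.984 m/s; Re = 6.28×10^5; ε/D = 2.61×10^-5; f = 0.01291
h_f = f(L/D)V²/2g = 33.66 m
Total head H = z + h_f = 27.7 + 33.66 = 61.36 m
P_hyd = ρgQH = 1000·9.81·0.243·61.36 = 146.3 kW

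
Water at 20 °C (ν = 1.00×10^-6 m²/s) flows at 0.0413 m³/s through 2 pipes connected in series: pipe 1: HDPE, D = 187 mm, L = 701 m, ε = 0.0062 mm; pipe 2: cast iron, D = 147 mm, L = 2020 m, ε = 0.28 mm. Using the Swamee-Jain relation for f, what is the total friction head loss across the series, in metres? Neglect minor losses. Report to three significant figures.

H ≈ 105 m

Pipe 1: V = 1.504 m/s, Re = 2.81×10^5, ε/D = 3.32×10^-5, f = 0.01492, h_1 = f(L/D)V²/2g = 6.444 m
Pipe 2: V = 2.433 m/s, Re = 3.58×10^5, ε/D = 0.00190, f = 0.02378, h_2 = f(L/D)V²/2g = 98.63 m
Series → Q common, losses add: H = Σh = 105.1 m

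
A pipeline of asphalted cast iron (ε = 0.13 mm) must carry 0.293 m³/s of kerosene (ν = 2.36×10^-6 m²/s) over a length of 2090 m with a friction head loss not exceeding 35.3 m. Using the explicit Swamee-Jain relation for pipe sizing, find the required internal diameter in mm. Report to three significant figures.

D ≈ 378 mm

Swamee-Jain (Type III): D = 0.66·[ε^1.25·(LQ²/(gh_f))^4.75 + ν·Q^9.4·(L/(gh_f))^5.2]^0.04
LQ²/(gh_f) = 0.5181; L/(gh_f) = 6.035
Term 1 = ε^1.25·(…)^4.75 = 6.11×10^-7; Term 2 = ν·Q^9.4·(…)^5.2 = 2.64×10^-7
D = 0.66·(6.11×10^-7 + 2.64×10^-7)^0.04 = 0.3778 m = 378 mm
Check: V = 2.61 m/s, Re = 4.18×10^5, f = 0.01691, h_f = 32.6 m ≈ 35.3 m ✓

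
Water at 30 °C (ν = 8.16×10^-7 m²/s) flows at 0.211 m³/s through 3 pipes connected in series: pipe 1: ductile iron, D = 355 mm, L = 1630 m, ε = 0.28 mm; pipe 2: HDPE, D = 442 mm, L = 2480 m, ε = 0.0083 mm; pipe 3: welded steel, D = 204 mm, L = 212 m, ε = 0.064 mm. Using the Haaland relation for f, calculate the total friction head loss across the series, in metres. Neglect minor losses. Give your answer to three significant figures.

Pipe 1: V = 2.132 m/s, Re = 9.27×10^5, ε/D = 7.89×10^-4, f = 0.01893, h_1 = f(L/D)V²/2g = 20.13 m
Pipe 2: V = 1.375 m/s, Re = 7.45×10^5, ε/D = 1.88×10^-5, f = 0.01247, h_2 = f(L/D)V²/2g = 6.743 m
Pipe 3: V = 6.456 m/s, Re = 1.61×10^6, ε/D = 3.14×10^-4, f = 0.01550, h_3 = f(L/D)V²/2g = 34.22 m
Series → Q common, losses add: H = Σh = 61.09 m

H ≈ 61.1 m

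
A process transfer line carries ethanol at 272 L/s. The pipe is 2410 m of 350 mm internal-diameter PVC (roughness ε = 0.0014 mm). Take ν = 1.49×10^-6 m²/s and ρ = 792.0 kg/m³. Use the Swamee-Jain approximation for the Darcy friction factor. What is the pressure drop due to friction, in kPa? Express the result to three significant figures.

V = 4Q/(πD²) = 4·0.272/(π·0.350²) = 2.827 m/s
Re = VD/ν = 2.827·0.350/1.49×10^-6 = 6.64×10^5 → turbulent
ε/D = 0.0014/350 = 4.00×10^-6
Swamee-Jain: f = 0.01253
h_f = f(L/D)V²/(2g) = 0.01253·(2410/0.350)·2.827²/(2·9.81) = 35.14 m
Δp = ρg·h_f = 792.0·9.81·35.14 = 273.0 kPa

Δp ≈ 273 kPa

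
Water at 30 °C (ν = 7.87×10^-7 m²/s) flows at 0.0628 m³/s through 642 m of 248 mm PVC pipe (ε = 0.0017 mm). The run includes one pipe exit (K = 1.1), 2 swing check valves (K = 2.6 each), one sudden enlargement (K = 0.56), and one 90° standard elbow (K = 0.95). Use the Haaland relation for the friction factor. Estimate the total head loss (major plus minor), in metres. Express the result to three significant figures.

H_L ≈ 3.71 m

V = 4Q/(πD²) = 1.300 m/s; V²/2g = 0.08615 m
Re = 4.10×10^5, ε/D = 6.85×10^-6 → f = 0.01361 (Haaland)
Major: h_f = f(L/D)·V²/2g = 0.01361·2589·0.08615 = 3.035 m
Minor: ΣK = 7.81; h_m = ΣK·V²/2g = 0.6728 m
Total H_L = 3.035 + 0.6728 = 3.707 m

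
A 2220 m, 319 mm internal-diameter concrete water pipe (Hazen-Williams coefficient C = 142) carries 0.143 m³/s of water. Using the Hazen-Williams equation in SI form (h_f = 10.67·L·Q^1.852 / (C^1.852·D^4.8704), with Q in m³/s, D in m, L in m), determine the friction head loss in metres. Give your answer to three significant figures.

h_f ≈ 17.4 m

h_f = 10.67·2220·0.143^1.852 / (142^1.852·0.319^4.8704) = 17.41 m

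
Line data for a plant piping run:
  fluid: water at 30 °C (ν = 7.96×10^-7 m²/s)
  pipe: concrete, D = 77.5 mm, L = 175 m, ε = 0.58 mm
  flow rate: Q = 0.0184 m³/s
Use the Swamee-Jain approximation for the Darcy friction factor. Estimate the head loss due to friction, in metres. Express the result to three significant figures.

h_f ≈ 60.8 m

V = 4Q/(πD²) = 4·0.0184/(π·0.0775²) = 3.901 m/s
Re = VD/ν = 3.901·0.0775/7.96×10^-7 = 3.80×10^5 → turbulent
ε/D = 0.58/77.5 = 0.00748
Swamee-Jain: f = 0.03474
h_f = f(L/D)V²/(2g) = 0.03474·(175/0.0775)·3.901²/(2·9.81) = 60.83 m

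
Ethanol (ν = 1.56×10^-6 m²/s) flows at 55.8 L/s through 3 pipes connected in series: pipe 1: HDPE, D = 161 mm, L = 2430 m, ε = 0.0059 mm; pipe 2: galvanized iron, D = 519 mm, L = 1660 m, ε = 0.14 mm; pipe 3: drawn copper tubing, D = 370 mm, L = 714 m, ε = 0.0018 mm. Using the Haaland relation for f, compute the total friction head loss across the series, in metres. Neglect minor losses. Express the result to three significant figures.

Pipe 1: V = 2.741 m/s, Re = 2.83×10^5, ε/D = 3.66×10^-5, f = 0.01481, h_1 = f(L/D)V²/2g = 85.57 m
Pipe 2: V = 0.2638 m/s, Re = 8.78×10^4, ε/D = 2.70×10^-4, f = 0.01946, h_2 = f(L/D)V²/2g = 0.2207 m
Pipe 3: V = 0.5190 m/s, Re = 1.23×10^5, ε/D = 4.86×10^-6, f = 0.01709, h_3 = f(L/D)V²/2g = 0.4528 m
Series → Q common, losses add: H = Σh = 86.24 m

H ≈ 86.2 m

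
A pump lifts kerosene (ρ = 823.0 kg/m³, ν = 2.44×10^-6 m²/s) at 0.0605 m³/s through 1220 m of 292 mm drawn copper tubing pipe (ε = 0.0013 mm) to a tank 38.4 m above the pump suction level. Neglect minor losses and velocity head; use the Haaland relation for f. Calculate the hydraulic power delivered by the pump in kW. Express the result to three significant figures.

P_hyd ≈ 20.2 kW

V = 4Q/(πD²) = 0.9034 m/s; Re = 1.08×10^5; ε/D = 4.45×10^-6; f = 0.01755
h_f = f(L/D)V²/2g = 3.051 m
Total head H = z + h_f = 38.4 + 3.051 = 41.45 m
P_hyd = ρgQH = 823.0·9.81·0.0605·41.45 = 20.25 kW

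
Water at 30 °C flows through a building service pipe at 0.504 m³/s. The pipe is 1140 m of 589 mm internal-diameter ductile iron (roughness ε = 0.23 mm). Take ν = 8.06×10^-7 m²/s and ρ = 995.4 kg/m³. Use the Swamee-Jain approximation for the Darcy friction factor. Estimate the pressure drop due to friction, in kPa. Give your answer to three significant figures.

Δp ≈ 53.9 kPa

V = 4Q/(πD²) = 4·0.504/(π·0.589²) = 1.850 m/s
Re = VD/ν = 1.850·0.589/8.06×10^-7 = 1.35×10^6 → turbulent
ε/D = 0.23/589 = 3.90×10^-4
Swamee-Jain: f = 0.01635
h_f = f(L/D)V²/(2g) = 0.01635·(1140/0.589)·1.850²/(2·9.81) = 5.519 m
Δp = ρg·h_f = 995.4·9.81·5.519 = 53.89 kPa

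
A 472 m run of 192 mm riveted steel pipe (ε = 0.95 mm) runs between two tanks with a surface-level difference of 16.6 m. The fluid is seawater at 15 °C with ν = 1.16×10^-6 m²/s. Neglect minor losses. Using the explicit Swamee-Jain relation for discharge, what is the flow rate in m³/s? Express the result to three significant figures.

Swamee-Jain (Type II): Q = -0.965·√(gD⁵h_f/L)·ln[ε/(3.7D) + √(3.17ν²L/(gD³h_f))]
√(gD⁵h_f/L) = √(9.81·0.192⁵·16.6/472) = 0.009488
ε/(3.7D) = 0.00134; √(3.17ν²L/(gD³h_f)) = 4.18×10^-5
Q = -0.965·0.009488·ln(0.001379) = 0.06030 m³/s
Check: V = 2.08 m/s, Re = 3.45×10^5, f = 0.03067, h_f = 16.7 m ≈ 16.6 m ✓

Q ≈ 0.0603 m³/s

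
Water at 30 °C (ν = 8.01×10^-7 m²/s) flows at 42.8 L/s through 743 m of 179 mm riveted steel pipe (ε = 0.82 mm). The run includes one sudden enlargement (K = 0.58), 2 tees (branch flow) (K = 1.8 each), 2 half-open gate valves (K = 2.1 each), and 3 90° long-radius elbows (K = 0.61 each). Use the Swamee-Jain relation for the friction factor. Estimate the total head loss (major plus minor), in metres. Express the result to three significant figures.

H_L ≈ 19.8 m

V = 4Q/(πD²) = 1.701 m/s; V²/2g = 0.1474 m
Re = 3.80×10^5, ε/D = 0.00458 → f = 0.02996 (Swamee-Jain)
Major: h_f = f(L/D)·V²/2g = 0.02996·4151·0.1474 = 18.34 m
Minor: ΣK = 10.2; h_m = ΣK·V²/2g = 1.505 m
Total H_L = 18.34 + 1.505 = 19.84 m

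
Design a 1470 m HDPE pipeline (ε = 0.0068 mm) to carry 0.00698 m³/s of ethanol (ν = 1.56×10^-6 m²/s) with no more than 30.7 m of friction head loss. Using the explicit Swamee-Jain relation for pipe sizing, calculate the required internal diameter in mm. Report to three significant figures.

Swamee-Jain (Type III): D = 0.66·[ε^1.25·(LQ²/(gh_f))^4.75 + ν·Q^9.4·(L/(gh_f))^5.2]^0.04
LQ²/(gh_f) = 2.378×10^-4; L/(gh_f) = 4.881
Term 1 = ε^1.25·(…)^4.75 = 2.13×10^-24; Term 2 = ν·Q^9.4·(…)^5.2 = 3.20×10^-23
D = 0.66·(2.13×10^-24 + 3.20×10^-23)^0.04 = 0.08335 m = 83.3 mm
Check: V = 1.28 m/s, Re = 6.84×10^4, f = 0.01977, h_f = 29.1 m ≈ 30.7 m ✓

D ≈ 83.3 mm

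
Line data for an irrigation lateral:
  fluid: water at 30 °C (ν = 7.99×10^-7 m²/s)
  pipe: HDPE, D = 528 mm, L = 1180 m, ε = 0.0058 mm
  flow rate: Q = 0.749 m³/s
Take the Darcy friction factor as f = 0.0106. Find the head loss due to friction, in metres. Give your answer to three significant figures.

h_f ≈ 14.1 m

V = 4Q/(πD²) = 4·0.749/(π·0.528²) = 3.421 m/s
h_f = f(L/D)V²/(2g) = 0.01060·(1180/0.528)·3.421²/(2·9.81) = 14.13 m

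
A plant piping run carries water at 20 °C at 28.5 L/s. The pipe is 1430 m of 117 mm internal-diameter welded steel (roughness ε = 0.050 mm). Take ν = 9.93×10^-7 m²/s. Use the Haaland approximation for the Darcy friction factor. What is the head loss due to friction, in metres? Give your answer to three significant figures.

V = 4Q/(πD²) = 4·0.0285/(π·0.117²) = 2.651 m/s
Re = VD/ν = 2.651·0.117/9.93×10^-7 = 3.12×10^5 → turbulent
ε/D = 0.050/117 = 4.27×10^-4
Haaland: f = 0.01759
h_f = f(L/D)V²/(2g) = 0.01759·(1430/0.117)·2.651²/(2·9.81) = 76.99 m

h_f ≈ 77.0 m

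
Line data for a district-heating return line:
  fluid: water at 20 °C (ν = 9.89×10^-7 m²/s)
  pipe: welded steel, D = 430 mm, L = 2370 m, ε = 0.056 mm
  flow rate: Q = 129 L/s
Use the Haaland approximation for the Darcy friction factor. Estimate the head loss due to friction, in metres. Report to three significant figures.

V = 4Q/(πD²) = 4·0.129/(π·0.430²) = 0.8883 m/s
Re = VD/ν = 0.8883·0.430/9.89×10^-7 = 3.86×10^5 → turbulent
ε/D = 0.056/430 = 1.30×10^-4
Haaland: f = 0.01502
h_f = f(L/D)V²/(2g) = 0.01502·(2370/0.430)·0.8883²/(2·9.81) = 3.328 m

h_f ≈ 3.33 m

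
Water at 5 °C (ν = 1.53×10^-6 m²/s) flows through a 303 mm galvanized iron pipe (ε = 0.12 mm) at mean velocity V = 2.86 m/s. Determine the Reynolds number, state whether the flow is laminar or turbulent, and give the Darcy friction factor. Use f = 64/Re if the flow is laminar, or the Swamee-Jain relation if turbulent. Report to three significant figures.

Re ≈ 5.66×10^5; turbulent; f ≈ 0.0170

Re = VD/ν = 2.860·0.303/1.53×10^-6 = 5.66×10^5
Re > 4000 → turbulent; ε/D = 3.96×10^-4
Swamee-Jain: f = 0.01697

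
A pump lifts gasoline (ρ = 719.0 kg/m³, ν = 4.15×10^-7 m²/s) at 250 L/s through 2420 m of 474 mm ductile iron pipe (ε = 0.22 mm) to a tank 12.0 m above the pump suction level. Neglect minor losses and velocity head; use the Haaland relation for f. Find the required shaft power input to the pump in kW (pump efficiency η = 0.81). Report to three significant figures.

V = 4Q/(πD²) = 1.417 m/s; Re = 1.62×10^6; ε/D = 4.64×10^-4; f = 0.01675
h_f = f(L/D)V²/2g = 8.748 m
Total head H = z + h_f = 12.0 + 8.748 = 20.75 m
P_hyd = ρgQH = 719.0·9.81·0.250·20.75 = 36.59 kW
P_shaft = P_hyd/η = 36.59/0.81 = 45.17 kW

P_shaft ≈ 45.2 kW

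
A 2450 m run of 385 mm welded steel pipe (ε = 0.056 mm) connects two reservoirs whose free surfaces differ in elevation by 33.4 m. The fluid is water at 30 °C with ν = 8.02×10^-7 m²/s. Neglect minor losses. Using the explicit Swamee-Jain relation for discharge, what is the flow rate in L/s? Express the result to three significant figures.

Q ≈ 318 L/s

Swamee-Jain (Type II): Q = -0.965·√(gD⁵h_f/L)·ln[ε/(3.7D) + √(3.17ν²L/(gD³h_f))]
√(gD⁵h_f/L) = √(9.81·0.385⁵·33.4/2450) = 0.03363
ε/(3.7D) = 3.93×10^-5; √(3.17ν²L/(gD³h_f)) = 1.63×10^-5
Q = -0.965·0.03363·ln(5.566×10^-5) = 0.3180 m³/s
Check: V = 2.73 m/s, Re = 1.31×10^6, f = 0.01389, h_f = 33.6 m ≈ 33.4 m ✓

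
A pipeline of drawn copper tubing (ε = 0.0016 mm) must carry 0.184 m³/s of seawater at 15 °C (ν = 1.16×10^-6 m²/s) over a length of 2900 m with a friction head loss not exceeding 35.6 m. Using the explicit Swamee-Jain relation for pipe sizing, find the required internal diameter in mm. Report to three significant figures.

Swamee-Jain (Type III): D = 0.66·[ε^1.25·(LQ²/(gh_f))^4.75 + ν·Q^9.4·(L/(gh_f))^5.2]^0.04
LQ²/(gh_f) = 0.2811; L/(gh_f) = 8.304
Term 1 = ε^1.25·(…)^4.75 = 1.37×10^-10; Term 2 = ν·Q^9.4·(…)^5.2 = 8.59×10^-9
D = 0.66·(1.37×10^-10 + 8.59×10^-9)^0.04 = 0.3142 m = 314 mm
Check: V = 2.37 m/s, Re = 6.43×10^5, f = 0.01262, h_f = 33.4 m ≈ 35.6 m ✓

D ≈ 314 mm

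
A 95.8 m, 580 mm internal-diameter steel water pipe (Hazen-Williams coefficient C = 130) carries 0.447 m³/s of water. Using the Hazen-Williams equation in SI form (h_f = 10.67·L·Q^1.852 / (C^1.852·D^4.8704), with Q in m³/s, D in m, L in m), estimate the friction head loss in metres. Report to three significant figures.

h_f ≈ 0.397 m

h_f = 10.67·95.8·0.447^1.852 / (130^1.852·0.580^4.8704) = 0.3973 m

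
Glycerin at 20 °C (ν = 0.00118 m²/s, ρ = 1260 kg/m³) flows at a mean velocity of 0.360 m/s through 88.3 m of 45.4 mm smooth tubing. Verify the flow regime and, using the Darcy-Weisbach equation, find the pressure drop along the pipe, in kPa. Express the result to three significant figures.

Δp ≈ 734 kPa

Re = VD/ν = 0.360·0.04540/0.00118 = 13.9 → laminar (Re < 2300)
f = 64/Re = 4.621
h_f = f(L/D)V²/(2g) = 4.621·(88.3/0.04540)·0.360²/(2·9.81) = 59.36 m
Δp = ρg·h_f = 1260·9.81·59.36 = 733.8 kPa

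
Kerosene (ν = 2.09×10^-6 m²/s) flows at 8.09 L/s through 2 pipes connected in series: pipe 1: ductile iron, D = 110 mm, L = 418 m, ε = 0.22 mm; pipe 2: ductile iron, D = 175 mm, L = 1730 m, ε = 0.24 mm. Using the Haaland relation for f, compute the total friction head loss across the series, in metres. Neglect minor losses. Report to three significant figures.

Pipe 1: V = 0.8513 m/s, Re = 4.48×10^4, ε/D = 0.00200, f = 0.02656, h_1 = f(L/D)V²/2g = 3.728 m
Pipe 2: V = 0.3363 m/s, Re = 2.82×10^4, ε/D = 0.00137, f = 0.02674, h_2 = f(L/D)V²/2g = 1.524 m
Series → Q common, losses add: H = Σh = 5.253 m

H ≈ 5.25 m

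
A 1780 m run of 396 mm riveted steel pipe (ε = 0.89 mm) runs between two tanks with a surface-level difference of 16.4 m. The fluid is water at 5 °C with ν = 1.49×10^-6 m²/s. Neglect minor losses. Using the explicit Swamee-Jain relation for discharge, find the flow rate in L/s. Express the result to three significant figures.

Q ≈ 210 L/s

Swamee-Jain (Type II): Q = -0.965·√(gD⁵h_f/L)·ln[ε/(3.7D) + √(3.17ν²L/(gD³h_f))]
√(gD⁵h_f/L) = √(9.81·0.396⁵·16.4/1780) = 0.02967
ε/(3.7D) = 6.07×10^-4; √(3.17ν²L/(gD³h_f)) = 3.54×10^-5
Q = -0.965·0.02967·ln(6.428×10^-4) = 0.2104 m³/s
Check: V = 1.71 m/s, Re = 4.54×10^5, f = 0.02465, h_f = 16.5 m ≈ 16.4 m ✓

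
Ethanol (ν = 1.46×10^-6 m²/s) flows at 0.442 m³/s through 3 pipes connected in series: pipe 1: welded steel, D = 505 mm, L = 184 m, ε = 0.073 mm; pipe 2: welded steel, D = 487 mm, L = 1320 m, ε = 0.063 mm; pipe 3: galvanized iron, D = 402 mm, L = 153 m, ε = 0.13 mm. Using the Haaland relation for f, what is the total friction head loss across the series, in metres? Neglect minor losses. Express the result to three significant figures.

H ≈ 15.9 m

Pipe 1: V = 2.207 m/s, Re = 7.63×10^5, ε/D = 1.45×10^-4, f = 0.01421, h_1 = f(L/D)V²/2g = 1.285 m
Pipe 2: V = 2.373 m/s, Re = 7.91×10^5, ε/D = 1.29×10^-4, f = 0.01398, h_2 = f(L/D)V²/2g = 10.88 m
Pipe 3: V = 3.482 m/s, Re = 9.59×10^5, ε/D = 3.23×10^-4, f = 0.01583, h_3 = f(L/D)V²/2g = 3.725 m
Series → Q common, losses add: H = Σh = 15.89 m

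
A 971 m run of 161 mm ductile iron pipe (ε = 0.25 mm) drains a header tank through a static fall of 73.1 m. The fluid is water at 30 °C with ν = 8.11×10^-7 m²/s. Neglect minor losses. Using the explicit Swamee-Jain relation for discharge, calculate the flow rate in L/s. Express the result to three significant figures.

Q ≈ 66.6 L/s

Swamee-Jain (Type II): Q = -0.965·√(gD⁵h_f/L)·ln[ε/(3.7D) + √(3.17ν²L/(gD³h_f))]
√(gD⁵h_f/L) = √(9.81·0.161⁵·73.1/971) = 0.008938
ε/(3.7D) = 4.20×10^-4; √(3.17ν²L/(gD³h_f)) = 2.60×10^-5
Q = -0.965·0.008938·ln(4.457×10^-4) = 0.06655 m³/s
Check: V = 3.27 m/s, Re = 6.49×10^5, f = 0.02236, h_f = 73.5 m ≈ 73.1 m ✓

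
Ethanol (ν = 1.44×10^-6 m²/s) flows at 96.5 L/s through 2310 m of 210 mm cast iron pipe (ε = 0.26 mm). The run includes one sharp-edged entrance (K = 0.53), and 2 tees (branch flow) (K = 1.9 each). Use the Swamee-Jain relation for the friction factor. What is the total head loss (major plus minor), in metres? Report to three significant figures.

H_L ≈ 95.1 m

V = 4Q/(πD²) = 2.786 m/s; V²/2g = 0.3956 m
Re = 4.06×10^5, ε/D = 0.00124 → f = 0.02146 (Swamee-Jain)
Major: h_f = f(L/D)·V²/2g = 0.02146·11000·0.3956 = 93.38 m
Minor: ΣK = 4.33; h_m = ΣK·V²/2g = 1.713 m
Total H_L = 93.38 + 1.713 = 95.09 m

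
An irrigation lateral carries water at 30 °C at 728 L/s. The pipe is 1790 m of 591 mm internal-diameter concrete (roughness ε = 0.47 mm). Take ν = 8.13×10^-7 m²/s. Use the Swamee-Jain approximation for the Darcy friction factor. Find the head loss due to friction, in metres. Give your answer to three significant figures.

V = 4Q/(πD²) = 4·0.728/(π·0.591²) = 2.654 m/s
Re = VD/ν = 2.654·0.591/8.13×10^-7 = 1.93×10^6 → turbulent
ε/D = 0.47/591 = 7.95×10^-4
Swamee-Jain: f = 0.01884
h_f = f(L/D)V²/(2g) = 0.01884·(1790/0.591)·2.654²/(2·9.81) = 20.48 m

h_f ≈ 20.5 m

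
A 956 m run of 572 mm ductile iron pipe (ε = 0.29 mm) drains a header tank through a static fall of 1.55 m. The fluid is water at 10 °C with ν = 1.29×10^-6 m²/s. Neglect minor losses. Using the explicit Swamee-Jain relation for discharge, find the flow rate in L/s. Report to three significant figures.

Swamee-Jain (Type II): Q = -0.965·√(gD⁵h_f/L)·ln[ε/(3.7D) + √(3.17ν²L/(gD³h_f))]
√(gD⁵h_f/L) = √(9.81·0.572⁵·1.55/956) = 0.03121
ε/(3.7D) = 1.37×10^-4; √(3.17ν²L/(gD³h_f)) = 4.21×10^-5
Q = -0.965·0.03121·ln(1.791×10^-4) = 0.2598 m³/s
Check: V = 1.01 m/s, Re = 4.48×10^5, f = 0.01792, h_f = 1.56 m ≈ 1.55 m ✓

Q ≈ 260 L/s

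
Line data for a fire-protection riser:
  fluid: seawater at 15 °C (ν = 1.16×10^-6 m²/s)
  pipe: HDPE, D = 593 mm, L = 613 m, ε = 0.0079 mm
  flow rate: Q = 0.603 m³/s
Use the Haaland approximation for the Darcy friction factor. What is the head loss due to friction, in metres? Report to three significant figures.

V = 4Q/(πD²) = 4·0.603/(π·0.593²) = 2.183 m/s
Re = VD/ν = 2.183·0.593/1.16×10^-6 = 1.12×10^6 → turbulent
ε/D = 0.0079/593 = 1.33×10^-5
Haaland: f = 0.01164
h_f = f(L/D)V²/(2g) = 0.01164·(613/0.593)·2.183²/(2·9.81) = 2.923 m

h_f ≈ 2.92 m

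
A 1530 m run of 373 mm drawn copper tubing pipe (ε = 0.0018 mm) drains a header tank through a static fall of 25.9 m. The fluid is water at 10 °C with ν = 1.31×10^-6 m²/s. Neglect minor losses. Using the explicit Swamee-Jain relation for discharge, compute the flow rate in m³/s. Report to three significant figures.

Swamee-Jain (Type II): Q = -0.965·√(gD⁵h_f/L)·ln[ε/(3.7D) + √(3.17ν²L/(gD³h_f))]
√(gD⁵h_f/L) = √(9.81·0.373⁵·25.9/1530) = 0.03463
ε/(3.7D) = 1.30×10^-6; √(3.17ν²L/(gD³h_f)) = 2.51×10^-5
Q = -0.965·0.03463·ln(2.643×10^-5) = 0.3522 m³/s
Check: V = 3.22 m/s, Re = 9.18×10^5, f = 0.01189, h_f = 25.8 m ≈ 25.9 m ✓

Q ≈ 0.352 m³/s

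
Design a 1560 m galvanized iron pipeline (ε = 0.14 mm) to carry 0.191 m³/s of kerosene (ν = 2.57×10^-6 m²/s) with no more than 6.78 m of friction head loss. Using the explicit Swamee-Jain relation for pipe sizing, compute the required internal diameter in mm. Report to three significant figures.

Swamee-Jain (Type III): D = 0.66·[ε^1.25·(LQ²/(gh_f))^4.75 + ν·Q^9.4·(L/(gh_f))^5.2]^0.04
LQ²/(gh_f) = 0.8556; L/(gh_f) = 23.45
Term 1 = ε^1.25·(…)^4.75 = 7.26×10^-6; Term 2 = ν·Q^9.4·(…)^5.2 = 5.98×10^-6
D = 0.66·(7.26×10^-6 + 5.98×10^-6)^0.04 = 0.4211 m = 421 mm
Check: V = 1.37 m/s, Re = 2.25×10^5, f = 0.01777, h_f = 6.31 m ≈ 6.78 m ✓

D ≈ 421 mm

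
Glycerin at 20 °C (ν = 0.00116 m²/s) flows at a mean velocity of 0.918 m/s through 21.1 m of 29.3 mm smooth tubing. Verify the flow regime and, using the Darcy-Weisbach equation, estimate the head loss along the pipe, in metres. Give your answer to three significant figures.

h_f ≈ 85.4 m

Re = VD/ν = 0.918·0.02930/0.00116 = 23.2 → laminar (Re < 2300)
f = 64/Re = 2.760
h_f = f(L/D)V²/(2g) = 2.760·(21.1/0.02930)·0.918²/(2·9.81) = 85.37 m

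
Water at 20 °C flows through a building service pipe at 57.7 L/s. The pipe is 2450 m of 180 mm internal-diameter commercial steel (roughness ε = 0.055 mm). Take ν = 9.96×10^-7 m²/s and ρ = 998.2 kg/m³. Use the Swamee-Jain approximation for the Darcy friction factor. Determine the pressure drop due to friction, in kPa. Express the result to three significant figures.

V = 4Q/(πD²) = 4·0.0577/(π·0.180²) = 2.267 m/s
Re = VD/ν = 2.267·0.180/9.96×10^-7 = 4.10×10^5 → turbulent
ε/D = 0.055/180 = 3.06×10^-4
Swamee-Jain: f = 0.01666
h_f = f(L/D)V²/(2g) = 0.01666·(2450/0.180)·2.267²/(2·9.81) = 59.41 m
Δp = ρg·h_f = 998.2·9.81·59.41 = 581.7 kPa

Δp ≈ 582 kPa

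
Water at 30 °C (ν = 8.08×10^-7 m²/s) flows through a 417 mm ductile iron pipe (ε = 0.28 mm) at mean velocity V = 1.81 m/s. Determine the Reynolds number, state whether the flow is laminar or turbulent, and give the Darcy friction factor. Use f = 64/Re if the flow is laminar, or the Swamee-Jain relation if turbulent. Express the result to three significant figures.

Re = VD/ν = 1.810·0.417/8.08×10^-7 = 9.34×10^5
Re > 4000 → turbulent; ε/D = 6.71×10^-4
Swamee-Jain: f = 0.01839

Re ≈ 9.34×10^5; turbulent; f ≈ 0.0184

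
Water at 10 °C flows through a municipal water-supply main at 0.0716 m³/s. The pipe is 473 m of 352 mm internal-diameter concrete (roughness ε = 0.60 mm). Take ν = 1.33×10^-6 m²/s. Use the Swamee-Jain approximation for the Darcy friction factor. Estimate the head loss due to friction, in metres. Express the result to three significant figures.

h_f ≈ 0.877 m

V = 4Q/(πD²) = 4·0.0716/(π·0.352²) = 0.7358 m/s
Re = VD/ν = 0.7358·0.352/1.33×10^-6 = 1.95×10^5 → turbulent
ε/D = 0.60/352 = 0.00170
Swamee-Jain: f = 0.02365
h_f = f(L/D)V²/(2g) = 0.02365·(473/0.352)·0.7358²/(2·9.81) = 0.8767 m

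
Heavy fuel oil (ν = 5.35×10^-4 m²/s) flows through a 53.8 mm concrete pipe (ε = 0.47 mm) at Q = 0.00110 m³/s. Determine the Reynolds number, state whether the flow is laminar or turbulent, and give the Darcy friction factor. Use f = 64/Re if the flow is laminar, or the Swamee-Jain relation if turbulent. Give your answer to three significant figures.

Re ≈ 48.7; laminar; f = 64/Re ≈ 1.32

V = 4Q/(πD²) = 0.4839 m/s
Re = VD/ν = 0.4839·0.0538/5.35×10^-4 = 48.7
Re < 2300 → laminar → f = 64/Re = 1.315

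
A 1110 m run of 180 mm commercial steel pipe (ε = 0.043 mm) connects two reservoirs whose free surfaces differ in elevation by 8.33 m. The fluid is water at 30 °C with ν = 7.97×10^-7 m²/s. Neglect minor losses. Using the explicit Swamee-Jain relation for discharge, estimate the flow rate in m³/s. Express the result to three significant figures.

Swamee-Jain (Type II): Q = -0.965·√(gD⁵h_f/L)·ln[ε/(3.7D) + √(3.17ν²L/(gD³h_f))]
√(gD⁵h_f/L) = √(9.81·0.180⁵·8.33/1110) = 0.003730
ε/(3.7D) = 6.46×10^-5; √(3.17ν²L/(gD³h_f)) = 6.85×10^-5
Q = -0.965·0.003730·ln(1.330×10^-4) = 0.03212 m³/s
Check: V = 1.26 m/s, Re = 2.85×10^5, f = 0.01670, h_f = 8.37 m ≈ 8.33 m ✓

Q ≈ 0.0321 m³/s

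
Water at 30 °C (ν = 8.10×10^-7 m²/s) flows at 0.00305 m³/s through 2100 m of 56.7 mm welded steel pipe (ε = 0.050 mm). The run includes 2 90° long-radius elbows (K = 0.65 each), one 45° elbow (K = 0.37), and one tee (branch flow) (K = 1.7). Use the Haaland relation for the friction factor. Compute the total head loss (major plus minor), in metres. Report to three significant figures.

V = 4Q/(πD²) = 1.208 m/s; V²/2g = 0.07437 m
Re = 8.46×10^4, ε/D = 8.82×10^-4 → f = 0.02192 (Haaland)
Major: h_f = f(L/D)·V²/2g = 0.02192·37037·0.07437 = 60.37 m
Minor: ΣK = 3.37; h_m = ΣK·V²/2g = 0.2506 m
Total H_L = 60.37 + 0.2506 = 60.62 m

H_L ≈ 60.6 m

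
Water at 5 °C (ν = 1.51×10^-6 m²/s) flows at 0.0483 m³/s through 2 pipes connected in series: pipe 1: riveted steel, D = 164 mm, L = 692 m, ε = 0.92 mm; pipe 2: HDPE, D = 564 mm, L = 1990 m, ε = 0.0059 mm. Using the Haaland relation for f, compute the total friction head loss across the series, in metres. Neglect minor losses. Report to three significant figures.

H ≈ 35.9 m

Pipe 1: V = 2.286 m/s, Re = 2.48×10^5, ε/D = 0.00561, f = 0.03184, h_1 = f(L/D)V²/2g = 35.80 m
Pipe 2: V = 0.1933 m/s, Re = 7.22×10^4, ε/D = 1.05×10^-5, f = 0.01913, h_2 = f(L/D)V²/2g = 0.1286 m
Series → Q common, losses add: H = Σh = 35.93 m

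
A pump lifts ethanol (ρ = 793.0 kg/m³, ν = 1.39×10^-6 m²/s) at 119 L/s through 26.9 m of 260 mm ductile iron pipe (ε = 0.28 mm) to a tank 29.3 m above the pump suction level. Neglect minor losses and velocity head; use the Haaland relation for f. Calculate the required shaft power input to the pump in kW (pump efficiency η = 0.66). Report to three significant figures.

V = 4Q/(πD²) = 2.241 m/s; Re = 4.19×10^5; ε/D = 0.00108; f = 0.02062
h_f = f(L/D)V²/2g = 0.5463 m
Total head H = z + h_f = 29.3 + 0.5463 = 29.85 m
P_hyd = ρgQH = 793.0·9.81·0.119·29.85 = 27.63 kW
P_shaft = P_hyd/η = 27.63/0.66 = 41.86 kW

P_shaft ≈ 41.9 kW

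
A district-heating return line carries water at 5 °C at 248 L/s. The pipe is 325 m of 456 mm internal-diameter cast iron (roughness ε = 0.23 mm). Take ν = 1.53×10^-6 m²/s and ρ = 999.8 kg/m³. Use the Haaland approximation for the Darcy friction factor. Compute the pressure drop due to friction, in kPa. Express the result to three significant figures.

V = 4Q/(πD²) = 4·0.248/(π·0.456²) = 1.519 m/s
Re = VD/ν = 1.519·0.456/1.53×10^-6 = 4.53×10^5 → turbulent
ε/D = 0.23/456 = 5.04×10^-4
Haaland: f = 0.01769
h_f = f(L/D)V²/(2g) = 0.01769·(325/0.456)·1.519²/(2·9.81) = 1.482 m
Δp = ρg·h_f = 999.8·9.81·1.482 = 14.53 kPa

Δp ≈ 14.5 kPa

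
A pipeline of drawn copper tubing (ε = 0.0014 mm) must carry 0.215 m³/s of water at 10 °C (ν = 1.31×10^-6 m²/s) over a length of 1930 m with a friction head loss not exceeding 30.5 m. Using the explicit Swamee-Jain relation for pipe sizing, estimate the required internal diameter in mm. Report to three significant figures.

D ≈ 318 mm

Swamee-Jain (Type III): D = 0.66·[ε^1.25·(LQ²/(gh_f))^4.75 + ν·Q^9.4·(L/(gh_f))^5.2]^0.04
LQ²/(gh_f) = 0.2982; L/(gh_f) = 6.450
Term 1 = ε^1.25·(…)^4.75 = 1.54×10^-10; Term 2 = ν·Q^9.4·(…)^5.2 = 1.13×10^-8
D = 0.66·(1.54×10^-10 + 1.13×10^-8)^0.04 = 0.3176 m = 318 mm
Check: V = 2.71 m/s, Re = 6.58×10^5, f = 0.01256, h_f = 28.6 m ≈ 30.5 m ✓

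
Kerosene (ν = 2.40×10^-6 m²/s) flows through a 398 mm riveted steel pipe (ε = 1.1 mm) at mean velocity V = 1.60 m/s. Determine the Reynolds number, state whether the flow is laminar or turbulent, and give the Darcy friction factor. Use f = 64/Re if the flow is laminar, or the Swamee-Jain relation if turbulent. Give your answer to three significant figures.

Re ≈ 2.65×10^5; turbulent; f ≈ 0.0263

Re = VD/ν = 1.600·0.398/2.40×10^-6 = 2.65×10^5
Re > 4000 → turbulent; ε/D = 0.00276
Swamee-Jain: f = 0.02627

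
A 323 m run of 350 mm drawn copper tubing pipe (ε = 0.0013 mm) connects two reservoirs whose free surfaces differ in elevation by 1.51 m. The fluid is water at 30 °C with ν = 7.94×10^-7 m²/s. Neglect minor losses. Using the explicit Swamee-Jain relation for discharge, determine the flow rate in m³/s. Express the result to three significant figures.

Q ≈ 0.155 m³/s

Swamee-Jain (Type II): Q = -0.965·√(gD⁵h_f/L)·ln[ε/(3.7D) + √(3.17ν²L/(gD³h_f))]
√(gD⁵h_f/L) = √(9.81·0.350⁵·1.51/323) = 0.01552
ε/(3.7D) = 1.00×10^-6; √(3.17ν²L/(gD³h_f)) = 3.19×10^-5
Q = -0.965·0.01552·ln(3.288×10^-5) = 0.1546 m³/s
Check: V = 1.61 m/s, Re = 7.08×10^5, f = 0.01239, h_f = 1.50 m ≈ 1.51 m ✓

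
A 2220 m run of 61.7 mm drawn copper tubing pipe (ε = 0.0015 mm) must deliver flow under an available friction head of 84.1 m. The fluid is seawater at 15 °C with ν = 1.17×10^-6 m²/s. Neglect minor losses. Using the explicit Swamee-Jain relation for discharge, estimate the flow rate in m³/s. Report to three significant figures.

Swamee-Jain (Type II): Q = -0.965·√(gD⁵h_f/L)·ln[ε/(3.7D) + √(3.17ν²L/(gD³h_f))]
√(gD⁵h_f/L) = √(9.81·0.0617⁵·84.1/2220) = 5.765×10^-4
ε/(3.7D) = 6.57×10^-6; √(3.17ν²L/(gD³h_f)) = 2.23×10^-4
Q = -0.965·5.765×10^-4·ln(2.295×10^-4) = 0.004661 m³/s
Check: V = 1.56 m/s, Re = 8.22×10^4, f = 0.01875, h_f = 83.6 m ≈ 84.1 m ✓

Q ≈ 0.00466 m³/s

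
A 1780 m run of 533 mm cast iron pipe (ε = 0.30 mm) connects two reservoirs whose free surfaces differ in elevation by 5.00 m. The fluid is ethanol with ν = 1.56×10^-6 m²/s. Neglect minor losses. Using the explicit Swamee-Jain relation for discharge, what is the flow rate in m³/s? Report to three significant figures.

Swamee-Jain (Type II): Q = -0.965·√(gD⁵h_f/L)·ln[ε/(3.7D) + √(3.17ν²L/(gD³h_f))]
√(gD⁵h_f/L) = √(9.81·0.533⁵·5.00/1780) = 0.03443
ε/(3.7D) = 1.52×10^-4; √(3.17ν²L/(gD³h_f)) = 4.30×10^-5
Q = -0.965·0.03443·ln(1.951×10^-4) = 0.2838 m³/s
Check: V = 1.27 m/s, Re = 4.35×10^5, f = 0.01828, h_f = 5.03 m ≈ 5.00 m ✓

Q ≈ 0.284 m³/s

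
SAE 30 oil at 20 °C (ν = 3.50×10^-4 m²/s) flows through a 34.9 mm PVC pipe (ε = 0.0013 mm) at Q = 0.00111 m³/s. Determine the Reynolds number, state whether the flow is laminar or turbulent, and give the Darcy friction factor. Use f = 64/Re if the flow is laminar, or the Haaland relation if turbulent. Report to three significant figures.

V = 4Q/(πD²) = 1.160 m/s
Re = VD/ν = 1.160·0.0349/3.50×10^-4 = 116
Re < 2300 → laminar → f = 64/Re = 0.5531

Re ≈ 116; laminar; f = 64/Re ≈ 0.553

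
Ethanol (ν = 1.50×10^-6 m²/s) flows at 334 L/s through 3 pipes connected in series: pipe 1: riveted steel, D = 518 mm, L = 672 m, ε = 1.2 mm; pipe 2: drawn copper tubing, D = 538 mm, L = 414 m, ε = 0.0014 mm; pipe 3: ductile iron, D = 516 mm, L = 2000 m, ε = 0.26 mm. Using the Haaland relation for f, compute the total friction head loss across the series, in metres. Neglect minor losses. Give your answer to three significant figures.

Pipe 1: V = 1.585 m/s, Re = 5.47×10^5, ε/D = 0.00232, f = 0.02468, h_1 = f(L/D)V²/2g = 4.099 m
Pipe 2: V = 1.469 m/s, Re = 5.27×10^5, ε/D = 2.60×10^-6, f = 0.01297, h_2 = f(L/D)V²/2g = 1.098 m
Pipe 3: V = 1.597 m/s, Re = 5.49×10^5, ε/D = 5.04×10^-4, f = 0.01753, h_3 = f(L/D)V²/2g = 8.835 m
Series → Q common, losses add: H = Σh = 14.03 m

H ≈ 14.0 m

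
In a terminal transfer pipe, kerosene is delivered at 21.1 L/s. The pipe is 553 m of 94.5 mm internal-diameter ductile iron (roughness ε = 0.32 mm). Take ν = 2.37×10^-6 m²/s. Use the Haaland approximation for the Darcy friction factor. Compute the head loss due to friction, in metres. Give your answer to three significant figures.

h_f ≈ 75.7 m

V = 4Q/(πD²) = 4·0.0211/(π·0.0945²) = 3.008 m/s
Re = VD/ν = 3.008·0.0945/2.37×10^-6 = 1.20×10^5 → turbulent
ε/D = 0.32/94.5 = 0.00339
Haaland: f = 0.02804
h_f = f(L/D)V²/(2g) = 0.02804·(553/0.0945)·3.008²/(2·9.81) = 75.70 m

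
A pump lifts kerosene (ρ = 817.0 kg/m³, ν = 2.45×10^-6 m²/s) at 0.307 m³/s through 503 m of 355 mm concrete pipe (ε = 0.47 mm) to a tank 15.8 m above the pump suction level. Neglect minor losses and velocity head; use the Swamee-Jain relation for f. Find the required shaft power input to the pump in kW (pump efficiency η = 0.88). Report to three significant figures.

P_shaft ≈ 86.4 kW

V = 4Q/(πD²) = 3.102 m/s; Re = 4.49×10^5; ε/D = 0.00132; f = 0.02172
h_f = f(L/D)V²/2g = 15.09 m
Total head H = z + h_f = 15.8 + 15.09 = 30.89 m
P_hyd = ρgQH = 817.0·9.81·0.307·30.89 = 76.00 kW
P_shaft = P_hyd/η = 76.00/0.88 = 86.37 kW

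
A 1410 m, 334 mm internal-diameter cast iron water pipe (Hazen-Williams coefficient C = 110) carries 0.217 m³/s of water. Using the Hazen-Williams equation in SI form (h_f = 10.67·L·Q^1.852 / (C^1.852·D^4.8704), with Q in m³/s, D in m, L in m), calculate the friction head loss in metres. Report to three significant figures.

h_f = 10.67·1410·0.217^1.852 / (110^1.852·0.334^4.8704) = 30.72 m

h_f ≈ 30.7 m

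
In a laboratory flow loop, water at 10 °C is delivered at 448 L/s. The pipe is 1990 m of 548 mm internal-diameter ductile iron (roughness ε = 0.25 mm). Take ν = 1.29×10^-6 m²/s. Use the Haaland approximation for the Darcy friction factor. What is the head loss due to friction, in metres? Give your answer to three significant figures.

h_f ≈ 11.3 m

V = 4Q/(πD²) = 4·0.448/(π·0.548²) = 1.899 m/s
Re = VD/ν = 1.899·0.548/1.29×10^-6 = 8.07×10^5 → turbulent
ε/D = 0.25/548 = 4.56×10^-4
Haaland: f = 0.01697
h_f = f(L/D)V²/(2g) = 0.01697·(1990/0.548)·1.899²/(2·9.81) = 11.33 m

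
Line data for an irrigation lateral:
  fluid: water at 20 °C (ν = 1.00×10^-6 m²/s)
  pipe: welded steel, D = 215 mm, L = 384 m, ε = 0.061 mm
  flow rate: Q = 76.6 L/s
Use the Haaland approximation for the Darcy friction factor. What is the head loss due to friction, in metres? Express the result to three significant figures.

V = 4Q/(πD²) = 4·0.0766/(π·0.215²) = 2.110 m/s
Re = VD/ν = 2.110·0.215/1.00×10^-6 = 4.54×10^5 → turbulent
ε/D = 0.061/215 = 2.84×10^-4
Haaland: f = 0.01613
h_f = f(L/D)V²/(2g) = 0.01613·(384/0.215)·2.110²/(2·9.81) = 6.537 m

h_f ≈ 6.54 m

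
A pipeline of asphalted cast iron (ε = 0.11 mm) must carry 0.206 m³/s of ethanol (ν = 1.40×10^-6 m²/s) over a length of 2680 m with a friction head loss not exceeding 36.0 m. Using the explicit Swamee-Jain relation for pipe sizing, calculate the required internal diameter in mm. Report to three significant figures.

D ≈ 342 mm

Swamee-Jain (Type III): D = 0.66·[ε^1.25·(LQ²/(gh_f))^4.75 + ν·Q^9.4·(L/(gh_f))^5.2]^0.04
LQ²/(gh_f) = 0.3220; L/(gh_f) = 7.589
Term 1 = ε^1.25·(…)^4.75 = 5.18×10^-8; Term 2 = ν·Q^9.4·(…)^5.2 = 1.88×10^-8
D = 0.66·(5.18×10^-8 + 1.88×10^-8)^0.04 = 0.3416 m = 342 mm
Check: V = 2.25 m/s, Re = 5.48×10^5, f = 0.01645, h_f = 33.2 m ≈ 36.0 m ✓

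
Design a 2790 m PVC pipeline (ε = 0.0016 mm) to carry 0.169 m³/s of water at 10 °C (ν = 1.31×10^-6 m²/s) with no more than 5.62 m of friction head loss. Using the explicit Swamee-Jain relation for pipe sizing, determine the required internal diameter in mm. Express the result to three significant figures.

Swamee-Jain (Type III): D = 0.66·[ε^1.25·(LQ²/(gh_f))^4.75 + ν·Q^9.4·(L/(gh_f))^5.2]^0.04
LQ²/(gh_f) = 1.445; L/(gh_f) = 50.61
Term 1 = ε^1.25·(…)^4.75 = 3.27×10^-7; Term 2 = ν·Q^9.4·(…)^5.2 = 5.26×10^-5
D = 0.66·(3.27×10^-7 + 5.26×10^-5)^0.04 = 0.4451 m = 445 mm
Check: V = 1.09 m/s, Re = 3.69×10^5, f = 0.01388, h_f = 5.23 m ≈ 5.62 m ✓

D ≈ 445 mm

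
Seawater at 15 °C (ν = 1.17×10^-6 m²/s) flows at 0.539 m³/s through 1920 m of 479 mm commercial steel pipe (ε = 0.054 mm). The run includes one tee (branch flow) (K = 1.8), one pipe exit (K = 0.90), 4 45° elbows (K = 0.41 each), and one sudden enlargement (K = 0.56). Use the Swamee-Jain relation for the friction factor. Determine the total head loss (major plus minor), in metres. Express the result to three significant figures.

H_L ≈ 26.9 m

V = 4Q/(πD²) = 2.991 m/s; V²/2g = 0.4560 m
Re = 1.22×10^6, ε/D = 1.13×10^-4 → f = 0.01349 (Swamee-Jain)
Major: h_f = f(L/D)·V²/2g = 0.01349·4008·0.4560 = 24.65 m
Minor: ΣK = 4.90; h_m = ΣK·V²/2g = 2.234 m
Total H_L = 24.65 + 2.234 = 26.89 m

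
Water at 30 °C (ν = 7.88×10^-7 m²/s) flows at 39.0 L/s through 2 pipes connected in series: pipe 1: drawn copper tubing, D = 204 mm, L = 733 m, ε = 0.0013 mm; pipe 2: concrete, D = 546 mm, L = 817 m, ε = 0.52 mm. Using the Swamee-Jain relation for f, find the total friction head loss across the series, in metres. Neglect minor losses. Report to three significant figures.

Pipe 1: V = 1.193 m/s, Re = 3.09×10^5, ε/D = 6.37×10^-6, f = 0.01437, h_1 = f(L/D)V²/2g = 3.747 m
Pipe 2: V = 0.1666 m/s, Re = 1.15×10^5, ε/D = 9.52×10^-4, f = 0.02188, h_2 = f(L/D)V²/2g = 0.04631 m
Series → Q common, losses add: H = Σh = 3.794 m

H ≈ 3.79 m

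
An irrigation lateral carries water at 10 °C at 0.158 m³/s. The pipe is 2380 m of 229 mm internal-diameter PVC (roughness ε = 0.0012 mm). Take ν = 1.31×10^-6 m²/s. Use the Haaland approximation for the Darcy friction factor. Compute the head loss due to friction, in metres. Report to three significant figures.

h_f ≈ 97.2 m

V = 4Q/(πD²) = 4·0.158/(π·0.229²) = 3.836 m/s
Re = VD/ν = 3.836·0.229/1.31×10^-6 = 6.71×10^5 → turbulent
ε/D = 0.0012/229 = 5.24×10^-6
Haaland: f = 0.01247
h_f = f(L/D)V²/(2g) = 0.01247·(2380/0.229)·3.836²/(2·9.81) = 97.24 m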